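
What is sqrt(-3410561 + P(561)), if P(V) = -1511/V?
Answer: 2*I*sqrt(268344004038)/561 ≈ 1846.8*I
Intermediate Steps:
sqrt(-3410561 + P(561)) = sqrt(-3410561 - 1511/561) = sqrt(-1913326232/561) = 2*I*sqrt(268344004038)/561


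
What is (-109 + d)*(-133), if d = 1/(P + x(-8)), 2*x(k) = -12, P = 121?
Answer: 1667022/115 ≈ 14496.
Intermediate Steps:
x(k) = -6 (x(k) = (½)*(-12) = -6)
d = 1/115 (d = 1/(121 - 6) = 1/115 ≈ 0.0086956)
(-109 + d)*(-133) = (-109 + 1/115)*(-133) = -12534/115*(-133) = 1667022/115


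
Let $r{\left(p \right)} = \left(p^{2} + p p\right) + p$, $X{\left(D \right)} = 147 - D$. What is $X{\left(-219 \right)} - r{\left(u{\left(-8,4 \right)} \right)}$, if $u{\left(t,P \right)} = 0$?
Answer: $366$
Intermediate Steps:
$r{\left(p \right)} = p + 2 p^{2}$ ($r{\left(p \right)} = \left(p^{2} + p^{2}\right) + p = 2 p^{2} + p = p + 2 p^{2}$)
$X{\left(-219 \right)} - r{\left(u{\left(-8,4 \right)} \right)} = \left(147 - -219\right) - 0 \left(1 + 2 \cdot 0\right) = \left(147 + 219\right) - 0 \left(1 + 0\right) = 366 - 0 \cdot 1 = 366 - 0 = 366 + 0 = 366$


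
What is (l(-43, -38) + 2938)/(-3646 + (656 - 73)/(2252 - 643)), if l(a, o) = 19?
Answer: -4757813/5865831 ≈ -0.81111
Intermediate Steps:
(l(-43, -38) + 2938)/(-3646 + (656 - 73)/(2252 - 643)) = (19 + 2938)/(-3646 + (656 - 73)/(2252 - 643)) = 2957/(-3646 + 583/1609) = 2957/(-5865831/1609) = 2957*(-1609/5865831) = -4757813/5865831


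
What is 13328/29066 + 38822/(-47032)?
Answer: -125389439/341758028 ≈ -0.36690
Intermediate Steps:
13328/29066 + 38822/(-47032) = 13328*(1/29066) + 38822*(-1/47032) = 6664/14533 - 19411/23516 = -125389439/341758028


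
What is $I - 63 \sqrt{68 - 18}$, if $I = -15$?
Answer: $-15 - 315 \sqrt{2} \approx -460.48$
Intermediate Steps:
$I - 63 \sqrt{68 - 18} = -15 - 63 \sqrt{68 - 18} = -15 - 63 \sqrt{50} = -15 - 63 \cdot 5 \sqrt{2} = -15 - 315 \sqrt{2}$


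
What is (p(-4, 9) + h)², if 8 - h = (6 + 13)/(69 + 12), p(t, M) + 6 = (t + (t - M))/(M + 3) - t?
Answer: 1985281/104976 ≈ 18.912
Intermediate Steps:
p(t, M) = -6 - t + (-M + 2*t)/(3 + M) (p(t, M) = -6 + ((t + (t - M))/(M + 3) - t) = -6 + ((-M + 2*t)/(3 + M) - t) = -6 + (-t + (-M + 2*t)/(3 + M)) = -6 - t + (-M + 2*t)/(3 + M))
h = 629/81 (h = 8 - (6 + 13)/(69 + 12) = 8 - 19/81 = 629/81 ≈ 7.7654)
(p(-4, 9) + h)² = ((-18 - 1*(-4) - 7*9 - 1*9*(-4))/(3 + 9) + 629/81)² = ((-18 + 4 - 63 + 36)/12 + 629/81)² = ((1/12)*(-41) + 629/81)² = (-41/12 + 629/81)² = (1409/324)² = 1985281/104976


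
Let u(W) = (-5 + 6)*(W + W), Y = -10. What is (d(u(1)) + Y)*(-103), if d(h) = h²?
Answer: 618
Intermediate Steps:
u(W) = 2*W (u(W) = 1*(2*W) = 2*W)
(d(u(1)) + Y)*(-103) = ((2*1)² - 10)*(-103) = (2² - 10)*(-103) = (4 - 10)*(-103) = -6*(-103) = 618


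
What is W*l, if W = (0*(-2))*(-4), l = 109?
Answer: 0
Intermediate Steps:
W = 0 (W = 0*(-4) = 0)
W*l = 0*109 = 0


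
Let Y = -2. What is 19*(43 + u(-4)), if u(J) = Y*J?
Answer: 969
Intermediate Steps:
u(J) = -2*J
19*(43 + u(-4)) = 19*(43 - 2*(-4)) = 19*(43 + 8) = 19*51 = 969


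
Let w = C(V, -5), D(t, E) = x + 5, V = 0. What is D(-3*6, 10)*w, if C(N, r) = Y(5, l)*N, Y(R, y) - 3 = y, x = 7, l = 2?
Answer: 0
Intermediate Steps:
Y(R, y) = 3 + y
C(N, r) = 5*N (C(N, r) = (3 + 2)*N = 5*N)
D(t, E) = 12 (D(t, E) = 7 + 5 = 12)
w = 0 (w = 5*0 = 0)
D(-3*6, 10)*w = 12*0 = 0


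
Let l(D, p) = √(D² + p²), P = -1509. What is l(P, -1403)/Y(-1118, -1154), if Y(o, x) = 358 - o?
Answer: √4245490/1476 ≈ 1.3960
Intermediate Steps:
l(P, -1403)/Y(-1118, -1154) = √((-1509)² + (-1403)²)/(358 - 1*(-1118)) = √(2277081 + 1968409)/(358 + 1118) = √4245490/1476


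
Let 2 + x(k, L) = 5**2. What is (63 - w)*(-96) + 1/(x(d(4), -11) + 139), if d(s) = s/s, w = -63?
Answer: -1959551/162 ≈ -12096.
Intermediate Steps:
d(s) = 1
x(k, L) = 23 (x(k, L) = -2 + 5**2 = -2 + 25 = 23)
(63 - w)*(-96) + 1/(x(d(4), -11) + 139) = (63 - 1*(-63))*(-96) + 1/(23 + 139) = (63 + 63)*(-96) + 1/162 = 126*(-96) + 1/162 = -12096 + 1/162 = -1959551/162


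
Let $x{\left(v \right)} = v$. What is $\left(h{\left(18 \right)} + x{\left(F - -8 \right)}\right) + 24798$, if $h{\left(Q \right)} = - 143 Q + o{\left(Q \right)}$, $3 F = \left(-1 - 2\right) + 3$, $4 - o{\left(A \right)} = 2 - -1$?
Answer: $22233$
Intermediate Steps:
$o{\left(A \right)} = 1$ ($o{\left(A \right)} = 4 - \left(2 - -1\right) = 4 - \left(2 + 1\right) = 4 - 3 = 1$)
$F = 0$ ($F = \frac{\left(-1 - 2\right) + 3}{3} = \frac{-3 + 3}{3} = \frac{1}{3} \cdot 0 = 0$)
$h{\left(Q \right)} = 1 - 143 Q$ ($h{\left(Q \right)} = - 143 Q + 1 = 1 - 143 Q$)
$\left(h{\left(18 \right)} + x{\left(F - -8 \right)}\right) + 24798 = \left(\left(1 - 2574\right) + \left(0 - -8\right)\right) + 24798 = \left(\left(1 - 2574\right) + \left(0 + 8\right)\right) + 24798 = \left(-2573 + 8\right) + 24798 = -2565 + 24798 = 22233$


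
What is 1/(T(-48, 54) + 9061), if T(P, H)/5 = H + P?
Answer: 1/9091 ≈ 0.00011000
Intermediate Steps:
T(P, H) = 5*H + 5*P (T(P, H) = 5*(H + P) = 5*H + 5*P)
1/(T(-48, 54) + 9061) = 1/((5*54 + 5*(-48)) + 9061) = 1/((270 - 240) + 9061) = 1/(30 + 9061) = 1/9091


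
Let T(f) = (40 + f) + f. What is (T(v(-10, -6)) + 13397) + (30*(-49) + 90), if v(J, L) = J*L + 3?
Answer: 12183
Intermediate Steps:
v(J, L) = 3 + J*L
T(f) = 40 + 2*f
(T(v(-10, -6)) + 13397) + (30*(-49) + 90) = ((40 + 2*(3 - 10*(-6))) + 13397) + (30*(-49) + 90) = ((40 + 2*(3 + 60)) + 13397) + (-1470 + 90) = ((40 + 2*63) + 13397) - 1380 = ((40 + 126) + 13397) - 1380 = (166 + 13397) - 1380 = 13563 - 1380 = 12183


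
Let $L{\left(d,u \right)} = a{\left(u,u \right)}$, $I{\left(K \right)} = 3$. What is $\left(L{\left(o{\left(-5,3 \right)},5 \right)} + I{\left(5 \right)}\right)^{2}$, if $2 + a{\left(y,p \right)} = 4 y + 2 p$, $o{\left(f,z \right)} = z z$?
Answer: $961$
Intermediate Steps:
$o{\left(f,z \right)} = z^{2}$
$a{\left(y,p \right)} = -2 + 2 p + 4 y$ ($a{\left(y,p \right)} = -2 + \left(4 y + 2 p\right) = -2 + \left(2 p + 4 y\right) = -2 + 2 p + 4 y$)
$L{\left(d,u \right)} = -2 + 6 u$ ($L{\left(d,u \right)} = -2 + 2 u + 4 u = -2 + 6 u$)
$\left(L{\left(o{\left(-5,3 \right)},5 \right)} + I{\left(5 \right)}\right)^{2} = \left(\left(-2 + 6 \cdot 5\right) + 3\right)^{2} = \left(\left(-2 + 30\right) + 3\right)^{2} = \left(28 + 3\right)^{2} = 31^{2} = 961$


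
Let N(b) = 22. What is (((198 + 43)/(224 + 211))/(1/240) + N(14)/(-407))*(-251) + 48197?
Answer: 15919267/1073 ≈ 14836.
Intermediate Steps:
(((198 + 43)/(224 + 211))/(1/240) + N(14)/(-407))*(-251) + 48197 = (((198 + 43)/(224 + 211))/(1/240) + 22/(-407))*(-251) + 48197 = ((241/435)/(1/240) + 22*(-1/407))*(-251) + 48197 = ((241*(1/435))*240 - 2/37)*(-251) + 48197 = ((241/435)*240 - 2/37)*(-251) + 48197 = (3856/29 - 2/37)*(-251) + 48197 = (142614/1073)*(-251) + 48197 = -35796114/1073 + 48197 = 15919267/1073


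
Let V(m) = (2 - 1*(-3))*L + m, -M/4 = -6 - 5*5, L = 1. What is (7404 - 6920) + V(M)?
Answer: 613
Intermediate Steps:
M = 124 (M = -4*(-6 - 5*5) = -4*(-6 - 25) = -4*(-31) = 124)
V(m) = 5 + m (V(m) = (2 - 1*(-3))*1 + m = (2 + 3)*1 + m = 5*1 + m = 5 + m)
(7404 - 6920) + V(M) = (7404 - 6920) + (5 + 124) = 484 + 129 = 613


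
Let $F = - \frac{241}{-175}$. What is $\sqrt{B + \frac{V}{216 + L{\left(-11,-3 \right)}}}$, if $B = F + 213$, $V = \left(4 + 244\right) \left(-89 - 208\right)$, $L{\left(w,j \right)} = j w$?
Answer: $\frac{2 i \sqrt{171797633}}{2905} \approx 9.0239 i$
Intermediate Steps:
$F = \frac{241}{175}$ ($F = \left(-241\right) \left(- \frac{1}{175}\right) = \frac{241}{175} \approx 1.3771$)
$V = -73656$ ($V = 248 \left(-297\right) = -73656$)
$B = \frac{37516}{175}$ ($B = \frac{241}{175} + 213 = \frac{37516}{175} \approx 214.38$)
$\sqrt{B + \frac{V}{216 + L{\left(-11,-3 \right)}}} = \sqrt{\frac{37516}{175} - \frac{73656}{216 - -33}} = \sqrt{\frac{37516}{175} - \frac{73656}{216 + 33}} = \sqrt{\frac{37516}{175} - \frac{73656}{249}} = \sqrt{\frac{37516}{175} - \frac{24552}{83}} = \sqrt{- \frac{1182772}{14525}} = \frac{2 i \sqrt{171797633}}{2905}$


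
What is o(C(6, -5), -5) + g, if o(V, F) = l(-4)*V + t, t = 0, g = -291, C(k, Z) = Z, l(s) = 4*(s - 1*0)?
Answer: -211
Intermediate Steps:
l(s) = 4*s (l(s) = 4*(s + 0) = 4*s)
o(V, F) = -16*V (o(V, F) = (4*(-4))*V + 0 = -16*V + 0 = -16*V)
o(C(6, -5), -5) + g = -16*(-5) - 291 = 80 - 291 = -211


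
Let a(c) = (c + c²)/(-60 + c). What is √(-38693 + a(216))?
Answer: 17*I*√22451/13 ≈ 195.94*I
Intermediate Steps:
a(c) = (c + c²)/(-60 + c)
√(-38693 + a(216)) = √(-38693 + 216*(1 + 216)/(-60 + 216)) = √(-38693 + 216*217/156) = √(-38693 + 216*(1/156)*217) = √(-38693 + 3906/13) = √(-499103/13) = 17*I*√22451/13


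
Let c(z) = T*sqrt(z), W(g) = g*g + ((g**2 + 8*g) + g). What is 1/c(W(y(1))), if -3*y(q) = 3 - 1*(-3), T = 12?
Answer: -I*sqrt(10)/120 ≈ -0.026352*I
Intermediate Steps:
y(q) = -2 (y(q) = -(3 - 1*(-3))/3 = -(3 + 3)/3 = -1/3*6 = -2)
W(g) = 2*g**2 + 9*g (W(g) = g**2 + (g**2 + 9*g) = 2*g**2 + 9*g)
c(z) = 12*sqrt(z)
1/c(W(y(1))) = 1/(12*sqrt(-2*(9 + 2*(-2)))) = 1/(12*sqrt(-2*(9 - 4))) = 1/(12*sqrt(-2*5)) = 1/(12*sqrt(-10)) = 1/(12*(I*sqrt(10))) = 1/(12*I*sqrt(10)) = -I*sqrt(10)/120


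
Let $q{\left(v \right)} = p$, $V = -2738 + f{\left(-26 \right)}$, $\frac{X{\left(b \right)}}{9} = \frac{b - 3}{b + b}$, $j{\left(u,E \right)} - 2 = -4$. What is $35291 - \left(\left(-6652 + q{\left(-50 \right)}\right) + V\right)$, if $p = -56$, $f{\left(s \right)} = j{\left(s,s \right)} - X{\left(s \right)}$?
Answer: $\frac{2326689}{52} \approx 44744.0$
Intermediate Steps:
$j{\left(u,E \right)} = -2$ ($j{\left(u,E \right)} = 2 - 4 = -2$)
$X{\left(b \right)} = \frac{9 \left(-3 + b\right)}{2 b}$ ($X{\left(b \right)} = 9 \frac{b - 3}{b + b} = 9 \frac{-3 + b}{2 b} = \frac{9 \left(-3 + b\right)}{2 b}$)
$f{\left(s \right)} = -2 - \frac{9 \left(-3 + s\right)}{2 s}$
$V = - \frac{142741}{52}$ ($V = -2738 + \frac{27 - -338}{2 \left(-26\right)} = -2738 + \frac{1}{2} \left(- \frac{1}{26}\right) \left(27 + 338\right) = -2738 + \frac{1}{2} \left(- \frac{1}{26}\right) 365 = -2738 - \frac{365}{52} = - \frac{142741}{52} \approx -2745.0$)
$q{\left(v \right)} = -56$
$35291 - \left(\left(-6652 + q{\left(-50 \right)}\right) + V\right) = 35291 - \left(\left(-6652 - 56\right) - \frac{142741}{52}\right) = 35291 - \left(-6708 - \frac{142741}{52}\right) = 35291 - - \frac{491557}{52} = 35291 + \frac{491557}{52} = \frac{2326689}{52}$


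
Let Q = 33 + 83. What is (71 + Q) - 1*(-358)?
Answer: 545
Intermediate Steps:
Q = 116
(71 + Q) - 1*(-358) = (71 + 116) - 1*(-358) = 187 + 358 = 545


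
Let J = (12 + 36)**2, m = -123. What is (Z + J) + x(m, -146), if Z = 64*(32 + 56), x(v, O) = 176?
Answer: 8112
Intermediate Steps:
Z = 5632 (Z = 64*88 = 5632)
J = 2304 (J = 48**2 = 2304)
(Z + J) + x(m, -146) = (5632 + 2304) + 176 = 7936 + 176 = 8112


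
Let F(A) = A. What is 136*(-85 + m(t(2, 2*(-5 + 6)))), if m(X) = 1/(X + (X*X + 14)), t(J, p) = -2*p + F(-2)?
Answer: -127126/11 ≈ -11557.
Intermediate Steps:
t(J, p) = -2 - 2*p (t(J, p) = -2*p - 2 = -2 - 2*p)
m(X) = 1/(14 + X + X²) (m(X) = 1/(X + (X² + 14)) = 1/(X + (14 + X²)) = 1/(14 + X + X²))
136*(-85 + m(t(2, 2*(-5 + 6)))) = 136*(-85 + 1/(14 + (-2 - 4*(-5 + 6)) + (-2 - 4*(-5 + 6))²)) = 136*(-85 + 1/(14 + (-2 - 4) + (-2 - 4)²)) = 136*(-85 + 1/(14 - 6 + (-6)²)) = 136*(-85 + 1/(14 - 6 + 36)) = 136*(-85 + 1/44) = 136*(-3739/44) = -127126/11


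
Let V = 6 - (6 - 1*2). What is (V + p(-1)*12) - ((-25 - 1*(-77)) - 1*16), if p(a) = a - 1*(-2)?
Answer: -22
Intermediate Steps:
V = 2 (V = 6 - (6 - 2) = 6 - 1*4 = 6 - 4 = 2)
p(a) = 2 + a (p(a) = a + 2 = 2 + a)
(V + p(-1)*12) - ((-25 - 1*(-77)) - 1*16) = (2 + (2 - 1)*12) - ((-25 - 1*(-77)) - 1*16) = (2 + 1*12) - ((-25 + 77) - 16) = (2 + 12) - (52 - 16) = 14 - 1*36 = 14 - 36 = -22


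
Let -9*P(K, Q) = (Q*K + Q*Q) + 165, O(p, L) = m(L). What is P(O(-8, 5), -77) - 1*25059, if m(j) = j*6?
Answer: -229315/9 ≈ -25479.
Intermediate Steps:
m(j) = 6*j
O(p, L) = 6*L
P(K, Q) = -55/3 - Q**2/9 - K*Q/9 (P(K, Q) = -((Q*K + Q*Q) + 165)/9 = -((K*Q + Q**2) + 165)/9 = -((Q**2 + K*Q) + 165)/9 = -(165 + Q**2 + K*Q)/9 = -55/3 - Q**2/9 - K*Q/9)
P(O(-8, 5), -77) - 1*25059 = (-55/3 - 1/9*(-77)**2 - 1/9*6*5*(-77)) - 1*25059 = (-55/3 - 1/9*5929 - 1/9*30*(-77)) - 25059 = (-55/3 - 5929/9 + 770/3) - 25059 = -3784/9 - 25059 = -229315/9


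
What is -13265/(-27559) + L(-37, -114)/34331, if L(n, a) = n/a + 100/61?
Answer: 452461849339/939910616238 ≈ 0.48139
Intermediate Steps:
L(n, a) = 100/61 + n/a (L(n, a) = n/a + 100*(1/61) = n/a + 100/61 = 100/61 + n/a)
-13265/(-27559) + L(-37, -114)/34331 = -13265/(-27559) + (100/61 - 37/(-114))/34331 = -13265*(-1/27559) + (100/61 - 37*(-1/114))*(1/34331) = 1895/3937 + (100/61 + 37/114)*(1/34331) = 1895/3937 + (13657/6954)*(1/34331) = 1895/3937 + 13657/238737774 = 452461849339/939910616238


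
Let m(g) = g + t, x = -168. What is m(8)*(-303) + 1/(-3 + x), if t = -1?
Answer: -362692/171 ≈ -2121.0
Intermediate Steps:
m(g) = -1 + g (m(g) = g - 1 = -1 + g)
m(8)*(-303) + 1/(-3 + x) = (-1 + 8)*(-303) + 1/(-3 - 168) = 7*(-303) + 1/(-171) = -2121 - 1/171 = -362692/171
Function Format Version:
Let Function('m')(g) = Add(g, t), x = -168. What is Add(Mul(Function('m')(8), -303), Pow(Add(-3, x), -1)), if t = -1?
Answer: Rational(-362692, 171) ≈ -2121.0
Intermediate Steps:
Function('m')(g) = Add(-1, g) (Function('m')(g) = Add(g, -1) = Add(-1, g))
Add(Mul(Function('m')(8), -303), Pow(Add(-3, x), -1)) = Add(Mul(Add(-1, 8), -303), Pow(Add(-3, -168), -1)) = Add(Mul(7, -303), Pow(-171, -1)) = Add(-2121, Rational(-1, 171)) = Rational(-362692, 171)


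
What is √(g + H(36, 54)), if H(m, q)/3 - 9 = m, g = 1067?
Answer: √1202 ≈ 34.670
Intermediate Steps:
H(m, q) = 27 + 3*m
√(g + H(36, 54)) = √(1067 + (27 + 3*36)) = √(1067 + (27 + 108)) = √(1067 + 135) = √1202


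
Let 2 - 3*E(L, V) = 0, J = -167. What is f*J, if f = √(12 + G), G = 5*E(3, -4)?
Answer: -167*√138/3 ≈ -653.94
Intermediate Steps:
E(L, V) = ⅔ (E(L, V) = ⅔ - ⅓*0 = ⅔ + 0 = ⅔)
G = 10/3 (G = 5*(⅔) = 10/3 ≈ 3.3333)
f = √138/3 (f = √(12 + 10/3) = √(46/3) = √138/3 ≈ 3.9158)
f*J = (√138/3)*(-167) = -167*√138/3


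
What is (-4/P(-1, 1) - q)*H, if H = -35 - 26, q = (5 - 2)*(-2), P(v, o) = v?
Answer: -610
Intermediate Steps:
q = -6 (q = 3*(-2) = -6)
H = -61
(-4/P(-1, 1) - q)*H = (-4/(-1) - 1*(-6))*(-61) = (-4*(-1) + 6)*(-61) = (4 + 6)*(-61) = 10*(-61) = -610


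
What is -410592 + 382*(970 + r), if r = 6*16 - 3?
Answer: -4526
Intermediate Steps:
r = 93 (r = 96 - 3 = 93)
-410592 + 382*(970 + r) = -410592 + 382*(970 + 93) = -410592 + 382*1063 = -410592 + 406066 = -4526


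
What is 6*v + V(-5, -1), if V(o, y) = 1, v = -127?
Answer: -761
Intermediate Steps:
6*v + V(-5, -1) = 6*(-127) + 1 = -762 + 1 = -761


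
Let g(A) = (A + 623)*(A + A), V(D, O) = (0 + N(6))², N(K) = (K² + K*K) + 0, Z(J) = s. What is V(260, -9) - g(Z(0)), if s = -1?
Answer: 6428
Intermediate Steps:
Z(J) = -1
N(K) = 2*K² (N(K) = (K² + K²) + 0 = 2*K² + 0 = 2*K²)
V(D, O) = 5184 (V(D, O) = (0 + 2*6²)² = (0 + 2*36)² = (0 + 72)² = 72² = 5184)
g(A) = 2*A*(623 + A) (g(A) = (623 + A)*(2*A) = 2*A*(623 + A))
V(260, -9) - g(Z(0)) = 5184 - 2*(-1)*(623 - 1) = 5184 - 2*(-1)*622 = 5184 - 1*(-1244) = 5184 + 1244 = 6428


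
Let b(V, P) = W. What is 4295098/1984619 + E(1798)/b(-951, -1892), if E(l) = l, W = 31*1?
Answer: 119403000/1984619 ≈ 60.164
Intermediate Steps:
W = 31
b(V, P) = 31
4295098/1984619 + E(1798)/b(-951, -1892) = 4295098/1984619 + 1798/31 = 4295098*(1/1984619) + 1798*(1/31) = 4295098/1984619 + 58 = 119403000/1984619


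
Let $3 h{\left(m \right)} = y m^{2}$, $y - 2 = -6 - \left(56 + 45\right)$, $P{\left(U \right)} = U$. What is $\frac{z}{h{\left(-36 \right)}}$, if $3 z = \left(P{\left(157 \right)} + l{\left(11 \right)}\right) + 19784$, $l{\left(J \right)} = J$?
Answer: $- \frac{1247}{8505} \approx -0.14662$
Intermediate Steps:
$z = \frac{19952}{3}$ ($z = \frac{\left(157 + 11\right) + 19784}{3} = \frac{168 + 19784}{3} = \frac{1}{3} \cdot 19952 = \frac{19952}{3} \approx 6650.7$)
$y = -105$ ($y = 2 - 107 = -105$)
$h{\left(m \right)} = - 35 m^{2}$ ($h{\left(m \right)} = \frac{\left(-105\right) m^{2}}{3} = - 35 m^{2}$)
$\frac{z}{h{\left(-36 \right)}} = \frac{19952}{3 \left(- 35 \left(-36\right)^{2}\right)} = \frac{19952}{3 \left(\left(-35\right) 1296\right)} = \frac{19952}{3 \left(-45360\right)} = \frac{19952}{3} \left(- \frac{1}{45360}\right) = - \frac{1247}{8505}$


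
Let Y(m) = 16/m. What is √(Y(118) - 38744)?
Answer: 8*I*√2107303/59 ≈ 196.83*I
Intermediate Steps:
√(Y(118) - 38744) = √(16/118 - 38744) = √(16*(1/118) - 38744) = √(8/59 - 38744) = √(-2285888/59) = 8*I*√2107303/59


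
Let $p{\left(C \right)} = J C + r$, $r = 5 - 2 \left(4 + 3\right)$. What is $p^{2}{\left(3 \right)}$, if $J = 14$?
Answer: $1089$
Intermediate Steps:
$r = -9$ ($r = 5 - 14 = -9$)
$p{\left(C \right)} = -9 + 14 C$ ($p{\left(C \right)} = 14 C - 9 = -9 + 14 C$)
$p^{2}{\left(3 \right)} = \left(-9 + 14 \cdot 3\right)^{2} = \left(-9 + 42\right)^{2} = 33^{2} = 1089$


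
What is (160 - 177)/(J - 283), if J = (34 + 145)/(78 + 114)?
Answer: 3264/54157 ≈ 0.060269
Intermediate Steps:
J = 179/192 ≈ 0.93229
(160 - 177)/(J - 283) = (160 - 177)/(179/192 - 283) = -17/(-54157/192) = -17*(-192/54157) = 3264/54157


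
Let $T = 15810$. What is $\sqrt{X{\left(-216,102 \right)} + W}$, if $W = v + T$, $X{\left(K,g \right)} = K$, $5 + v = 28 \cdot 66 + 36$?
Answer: $\sqrt{17473} \approx 132.19$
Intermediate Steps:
$v = 1879$ ($v = -5 + \left(28 \cdot 66 + 36\right) = -5 + \left(1848 + 36\right) = -5 + 1884 = 1879$)
$W = 17689$ ($W = 1879 + 15810 = 17689$)
$\sqrt{X{\left(-216,102 \right)} + W} = \sqrt{-216 + 17689} = \sqrt{17473}$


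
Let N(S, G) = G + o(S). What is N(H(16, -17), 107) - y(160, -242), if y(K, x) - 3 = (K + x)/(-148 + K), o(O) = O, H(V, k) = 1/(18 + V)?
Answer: 5654/51 ≈ 110.86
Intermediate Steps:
N(S, G) = G + S
y(K, x) = 3 + (K + x)/(-148 + K)
N(H(16, -17), 107) - y(160, -242) = (107 + 1/(18 + 16)) - (-444 - 242 + 4*160)/(-148 + 160) = (107 + 1/34) - (-444 - 242 + 640)/12 = (107 + 1/34) - (-46)/12 = 3639/34 - 1*(-23/6) = 3639/34 + 23/6 = 5654/51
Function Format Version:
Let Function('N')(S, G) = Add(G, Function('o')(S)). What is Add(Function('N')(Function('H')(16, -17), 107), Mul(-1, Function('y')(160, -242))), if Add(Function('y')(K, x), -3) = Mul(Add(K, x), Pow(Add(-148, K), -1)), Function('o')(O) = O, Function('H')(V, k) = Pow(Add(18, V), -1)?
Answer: Rational(5654, 51) ≈ 110.86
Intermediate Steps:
Function('N')(S, G) = Add(G, S)
Function('y')(K, x) = Add(3, Mul(Pow(Add(-148, K), -1), Add(K, x))) (Function('y')(K, x) = Add(3, Mul(Add(K, x), Pow(Add(-148, K), -1))) = Add(3, Mul(Pow(Add(-148, K), -1), Add(K, x))))
Add(Function('N')(Function('H')(16, -17), 107), Mul(-1, Function('y')(160, -242))) = Add(Add(107, Pow(Add(18, 16), -1)), Mul(-1, Mul(Pow(Add(-148, 160), -1), Add(-444, -242, Mul(4, 160))))) = Add(Add(107, Pow(34, -1)), Mul(-1, Mul(Pow(12, -1), Add(-444, -242, 640)))) = Add(Add(107, Rational(1, 34)), Mul(-1, Mul(Rational(1, 12), -46))) = Add(Rational(3639, 34), Mul(-1, Rational(-23, 6))) = Add(Rational(3639, 34), Rational(23, 6)) = Rational(5654, 51)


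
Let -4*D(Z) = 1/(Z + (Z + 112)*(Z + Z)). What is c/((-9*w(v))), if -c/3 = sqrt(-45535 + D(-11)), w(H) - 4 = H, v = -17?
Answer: -I*sqrt(908202676227)/174174 ≈ -5.4715*I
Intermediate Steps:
w(H) = 4 + H
D(Z) = -1/(4*(Z + 2*Z*(112 + Z))) (D(Z) = -1/(4*(Z + (Z + 112)*(Z + Z))) = -1/(4*(Z + (112 + Z)*(2*Z))) = -1/(4*(Z + 2*Z*(112 + Z))))
c = -3*I*sqrt(908202676227)/4466 (c = -3*sqrt(-45535 - 1/4/(-11*(225 + 2*(-11)))) = -3*sqrt(-45535 - 1/4*(-1/11)/(225 - 22)) = -3*sqrt(-45535 - 1/4*(-1/11)/203) = -3*sqrt(-45535 - 1/4*(-1/11)*1/203) = -3*sqrt(-45535 + 1/8932) = -3*I*sqrt(908202676227)/4466 ≈ -640.17*I)
c/((-9*w(v))) = (-3*I*sqrt(908202676227)/4466)/((-9*(4 - 17))) = (-3*I*sqrt(908202676227)/4466)/((-9*(-13))) = -3*I*sqrt(908202676227)/4466/117 = -3*I*sqrt(908202676227)/4466*(1/117) = -I*sqrt(908202676227)/174174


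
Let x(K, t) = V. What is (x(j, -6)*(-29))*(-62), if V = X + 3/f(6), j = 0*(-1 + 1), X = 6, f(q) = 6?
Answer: 11687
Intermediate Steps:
j = 0 (j = 0*0 = 0)
V = 13/2 (V = 6 + 3/6 = 6 + 3*(⅙) = 6 + ½ = 13/2 ≈ 6.5000)
x(K, t) = 13/2
(x(j, -6)*(-29))*(-62) = ((13/2)*(-29))*(-62) = -377/2*(-62) = 11687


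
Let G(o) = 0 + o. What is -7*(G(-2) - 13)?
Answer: 105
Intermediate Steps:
G(o) = o
-7*(G(-2) - 13) = -7*(-2 - 13) = -7*(-15) = 105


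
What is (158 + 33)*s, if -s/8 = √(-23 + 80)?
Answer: -1528*√57 ≈ -11536.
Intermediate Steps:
s = -8*√57 (s = -8*√(-23 + 80) = -8*√57 ≈ -60.399)
(158 + 33)*s = (158 + 33)*(-8*√57) = 191*(-8*√57) = -1528*√57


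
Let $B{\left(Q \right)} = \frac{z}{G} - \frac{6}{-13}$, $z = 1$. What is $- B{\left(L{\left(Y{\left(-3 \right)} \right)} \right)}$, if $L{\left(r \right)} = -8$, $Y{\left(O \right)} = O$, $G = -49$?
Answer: $- \frac{281}{637} \approx -0.44113$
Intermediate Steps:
$B{\left(Q \right)} = \frac{281}{637}$ ($B{\left(Q \right)} = 1 \frac{1}{-49} - \frac{6}{-13} = 1 \left(- \frac{1}{49}\right) - - \frac{6}{13} = - \frac{1}{49} + \frac{6}{13} = \frac{281}{637}$)
$- B{\left(L{\left(Y{\left(-3 \right)} \right)} \right)} = \left(-1\right) \frac{281}{637} = - \frac{281}{637}$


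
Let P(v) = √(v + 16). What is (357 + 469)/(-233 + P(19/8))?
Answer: -1539664/434165 - 11564*√6/434165 ≈ -3.6115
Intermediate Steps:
P(v) = √(16 + v)
(357 + 469)/(-233 + P(19/8)) = (357 + 469)/(-233 + √(16 + 19/8)) = 826/(-233 + √(16 + 19*(⅛))) = 826/(-233 + √(16 + 19/8)) = 826/(-233 + √(147/8)) = 826/(-233 + 7*√6/4)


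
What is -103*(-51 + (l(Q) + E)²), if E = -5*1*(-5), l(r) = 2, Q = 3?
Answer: -69834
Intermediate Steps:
E = 25 (E = -5*(-5) = 25)
-103*(-51 + (l(Q) + E)²) = -103*(-51 + (2 + 25)²) = -103*(-51 + 27²) = -103*(-51 + 729) = -103*678 = -69834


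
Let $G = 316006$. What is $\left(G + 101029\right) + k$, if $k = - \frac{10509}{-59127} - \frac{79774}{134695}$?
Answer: $\frac{1107103280037244}{2654703755} \approx 4.1703 \cdot 10^{5}$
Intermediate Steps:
$k = - \frac{1100429181}{2654703755}$ ($k = \left(-10509\right) \left(- \frac{1}{59127}\right) - \frac{79774}{134695} = \frac{3503}{19709} - \frac{79774}{134695} = - \frac{1100429181}{2654703755} \approx -0.41452$)
$\left(G + 101029\right) + k = \left(316006 + 101029\right) - \frac{1100429181}{2654703755} = 417035 - \frac{1100429181}{2654703755} = \frac{1107103280037244}{2654703755}$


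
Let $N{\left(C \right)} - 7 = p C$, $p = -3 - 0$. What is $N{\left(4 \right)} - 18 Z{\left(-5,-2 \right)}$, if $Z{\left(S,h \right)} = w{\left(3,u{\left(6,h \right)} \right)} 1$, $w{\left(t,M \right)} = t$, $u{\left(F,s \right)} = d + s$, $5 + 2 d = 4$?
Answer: $-59$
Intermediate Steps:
$d = - \frac{1}{2}$ ($d = - \frac{5}{2} + \frac{1}{2} \cdot 4 = - \frac{5}{2} + 2 = - \frac{1}{2} \approx -0.5$)
$u{\left(F,s \right)} = - \frac{1}{2} + s$
$p = -3$ ($p = -3 + 0 = -3$)
$Z{\left(S,h \right)} = 3$ ($Z{\left(S,h \right)} = 3 \cdot 1 = 3$)
$N{\left(C \right)} = 7 - 3 C$
$N{\left(4 \right)} - 18 Z{\left(-5,-2 \right)} = \left(7 - 12\right) - 54 = -5 - 54 = -59$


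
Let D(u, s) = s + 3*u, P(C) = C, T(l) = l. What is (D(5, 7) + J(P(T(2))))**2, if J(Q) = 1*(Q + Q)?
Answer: 676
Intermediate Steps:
J(Q) = 2*Q (J(Q) = 1*(2*Q) = 2*Q)
(D(5, 7) + J(P(T(2))))**2 = ((7 + 3*5) + 2*2)**2 = ((7 + 15) + 4)**2 = (22 + 4)**2 = 26**2 = 676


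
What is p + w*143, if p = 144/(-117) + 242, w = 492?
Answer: 917758/13 ≈ 70597.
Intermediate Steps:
p = 3130/13 (p = 144*(-1/117) + 242 = -16/13 + 242 = 3130/13 ≈ 240.77)
p + w*143 = 3130/13 + 492*143 = 3130/13 + 70356 = 917758/13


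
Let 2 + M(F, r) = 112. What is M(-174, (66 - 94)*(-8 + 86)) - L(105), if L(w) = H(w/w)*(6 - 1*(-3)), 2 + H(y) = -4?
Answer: 164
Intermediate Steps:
M(F, r) = 110 (M(F, r) = -2 + 112 = 110)
H(y) = -6 (H(y) = -2 - 4 = -6)
L(w) = -54 (L(w) = -6*(6 - 1*(-3)) = -6*(6 + 3) = -6*9 = -54)
M(-174, (66 - 94)*(-8 + 86)) - L(105) = 110 - 1*(-54) = 110 + 54 = 164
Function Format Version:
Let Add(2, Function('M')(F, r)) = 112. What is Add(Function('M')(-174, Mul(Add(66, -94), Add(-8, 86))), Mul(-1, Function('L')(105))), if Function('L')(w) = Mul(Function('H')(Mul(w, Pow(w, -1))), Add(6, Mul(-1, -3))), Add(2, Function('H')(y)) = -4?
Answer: 164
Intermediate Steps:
Function('M')(F, r) = 110 (Function('M')(F, r) = Add(-2, 112) = 110)
Function('H')(y) = -6 (Function('H')(y) = Add(-2, -4) = -6)
Function('L')(w) = -54 (Function('L')(w) = Mul(-6, Add(6, Mul(-1, -3))) = Mul(-6, Add(6, 3)) = Mul(-6, 9) = -54)
Add(Function('M')(-174, Mul(Add(66, -94), Add(-8, 86))), Mul(-1, Function('L')(105))) = Add(110, Mul(-1, -54)) = Add(110, 54) = 164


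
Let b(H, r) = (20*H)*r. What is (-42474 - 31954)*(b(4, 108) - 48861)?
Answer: 2993568588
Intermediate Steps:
b(H, r) = 20*H*r
(-42474 - 31954)*(b(4, 108) - 48861) = (-42474 - 31954)*(20*4*108 - 48861) = -74428*(8640 - 48861) = -74428*(-40221) = 2993568588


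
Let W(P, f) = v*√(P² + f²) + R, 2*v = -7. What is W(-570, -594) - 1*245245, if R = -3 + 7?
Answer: -245241 - 21*√18826 ≈ -2.4812e+5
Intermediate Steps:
v = -7/2 (v = (½)*(-7) = -7/2 ≈ -3.5000)
R = 4
W(P, f) = 4 - 7*√(P² + f²)/2 (W(P, f) = -7*√(P² + f²)/2 + 4 = 4 - 7*√(P² + f²)/2)
W(-570, -594) - 1*245245 = (4 - 7*√((-570)² + (-594)²)/2) - 1*245245 = (4 - 7*√(324900 + 352836)/2) - 245245 = (4 - 21*√18826) - 245245 = -245241 - 21*√18826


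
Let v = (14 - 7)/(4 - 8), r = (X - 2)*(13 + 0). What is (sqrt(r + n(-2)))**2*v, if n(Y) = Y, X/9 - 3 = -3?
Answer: 49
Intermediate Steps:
X = 0 (X = 27 + 9*(-3) = 27 - 27 = 0)
r = -26 (r = (0 - 2)*(13 + 0) = -2*13 = -26)
v = -7/4 (v = 7/(-4) = 7*(-1/4) = -7/4 ≈ -1.7500)
(sqrt(r + n(-2)))**2*v = (sqrt(-26 - 2))**2*(-7/4) = (sqrt(-28))**2*(-7/4) = (2*I*sqrt(7))**2*(-7/4) = -28*(-7/4) = 49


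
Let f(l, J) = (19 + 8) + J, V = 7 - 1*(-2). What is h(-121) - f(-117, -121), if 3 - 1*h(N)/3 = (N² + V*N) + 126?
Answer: -40931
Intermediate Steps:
V = 9 (V = 7 + 2 = 9)
f(l, J) = 27 + J
h(N) = -369 - 27*N - 3*N² (h(N) = 9 - 3*((N² + 9*N) + 126) = 9 - 3*(126 + N² + 9*N) = 9 + (-378 - 27*N - 3*N²) = -369 - 27*N - 3*N²)
h(-121) - f(-117, -121) = (-369 - 27*(-121) - 3*(-121)²) - (27 - 121) = (-369 + 3267 - 3*14641) - 1*(-94) = (-369 + 3267 - 43923) + 94 = -41025 + 94 = -40931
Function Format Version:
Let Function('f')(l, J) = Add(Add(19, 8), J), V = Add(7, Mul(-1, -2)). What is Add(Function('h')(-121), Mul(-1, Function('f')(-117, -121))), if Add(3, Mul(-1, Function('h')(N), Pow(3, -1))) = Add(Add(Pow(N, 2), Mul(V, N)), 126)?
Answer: -40931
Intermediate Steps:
V = 9 (V = Add(7, 2) = 9)
Function('f')(l, J) = Add(27, J)
Function('h')(N) = Add(-369, Mul(-27, N), Mul(-3, Pow(N, 2))) (Function('h')(N) = Add(9, Mul(-3, Add(Add(Pow(N, 2), Mul(9, N)), 126))) = Add(9, Mul(-3, Add(126, Pow(N, 2), Mul(9, N)))) = Add(9, Add(-378, Mul(-27, N), Mul(-3, Pow(N, 2)))) = Add(-369, Mul(-27, N), Mul(-3, Pow(N, 2))))
Add(Function('h')(-121), Mul(-1, Function('f')(-117, -121))) = Add(Add(-369, Mul(-27, -121), Mul(-3, Pow(-121, 2))), Mul(-1, Add(27, -121))) = Add(Add(-369, 3267, Mul(-3, 14641)), Mul(-1, -94)) = Add(Add(-369, 3267, -43923), 94) = Add(-41025, 94) = -40931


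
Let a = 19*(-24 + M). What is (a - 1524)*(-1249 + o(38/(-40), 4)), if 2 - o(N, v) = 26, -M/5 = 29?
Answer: 6027655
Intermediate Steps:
M = -145 (M = -5*29 = -145)
o(N, v) = -24 (o(N, v) = 2 - 1*26 = 2 - 26 = -24)
a = -3211 (a = 19*(-24 - 145) = 19*(-169) = -3211)
(a - 1524)*(-1249 + o(38/(-40), 4)) = (-3211 - 1524)*(-1249 - 24) = -4735*(-1273) = 6027655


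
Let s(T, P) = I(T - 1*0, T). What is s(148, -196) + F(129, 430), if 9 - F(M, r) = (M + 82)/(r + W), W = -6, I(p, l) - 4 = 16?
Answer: 12085/424 ≈ 28.502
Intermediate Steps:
I(p, l) = 20 (I(p, l) = 4 + 16 = 20)
F(M, r) = 9 - (82 + M)/(-6 + r) (F(M, r) = 9 - (M + 82)/(r - 6) = 9 - (82 + M)/(-6 + r))
s(T, P) = 20
s(148, -196) + F(129, 430) = 20 + (-136 - 1*129 + 9*430)/(-6 + 430) = 20 + (-136 - 129 + 3870)/424 = 20 + (1/424)*3605 = 20 + 3605/424 = 12085/424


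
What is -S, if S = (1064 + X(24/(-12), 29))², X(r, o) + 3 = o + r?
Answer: -1183744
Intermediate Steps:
X(r, o) = -3 + o + r (X(r, o) = -3 + (o + r) = -3 + o + r)
S = 1183744 (S = (1064 + (-3 + 29 + 24/(-12)))² = (1064 + (-3 + 29 + 24*(-1/12)))² = (1064 + (-3 + 29 - 2))² = (1064 + 24)² = 1088² = 1183744)
-S = -1*1183744 = -1183744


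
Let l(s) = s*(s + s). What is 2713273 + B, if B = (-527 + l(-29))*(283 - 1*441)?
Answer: 2530783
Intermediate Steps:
l(s) = 2*s**2 (l(s) = s*(2*s) = 2*s**2)
B = -182490 (B = (-527 + 2*(-29)**2)*(283 - 1*441) = (-527 + 2*841)*(283 - 441) = (-527 + 1682)*(-158) = 1155*(-158) = -182490)
2713273 + B = 2713273 - 182490 = 2530783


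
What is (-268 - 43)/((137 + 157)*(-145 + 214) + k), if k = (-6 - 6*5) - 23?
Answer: -311/20227 ≈ -0.015375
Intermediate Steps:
k = -59 (k = (-6 - 30) - 23 = -36 - 23 = -59)
(-268 - 43)/((137 + 157)*(-145 + 214) + k) = (-268 - 43)/((137 + 157)*(-145 + 214) - 59) = -311/(294*69 - 59) = -311/(20286 - 59) = -311/20227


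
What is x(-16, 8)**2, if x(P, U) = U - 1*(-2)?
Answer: 100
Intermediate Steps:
x(P, U) = 2 + U (x(P, U) = U + 2 = 2 + U)
x(-16, 8)**2 = (2 + 8)**2 = 10**2 = 100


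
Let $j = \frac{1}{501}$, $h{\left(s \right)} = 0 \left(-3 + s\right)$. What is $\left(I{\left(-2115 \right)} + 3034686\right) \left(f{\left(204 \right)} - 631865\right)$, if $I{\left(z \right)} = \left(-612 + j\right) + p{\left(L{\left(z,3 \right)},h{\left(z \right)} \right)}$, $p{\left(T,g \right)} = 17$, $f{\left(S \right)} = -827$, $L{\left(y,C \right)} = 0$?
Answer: $- \frac{961742197221664}{501} \approx -1.9196 \cdot 10^{12}$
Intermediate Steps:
$h{\left(s \right)} = 0$
$j = \frac{1}{501} \approx 0.001996$
$I{\left(z \right)} = - \frac{298094}{501}$ ($I{\left(z \right)} = \left(-612 + \frac{1}{501}\right) + 17 = - \frac{306611}{501} + 17 = - \frac{298094}{501}$)
$\left(I{\left(-2115 \right)} + 3034686\right) \left(f{\left(204 \right)} - 631865\right) = \left(- \frac{298094}{501} + 3034686\right) \left(-827 - 631865\right) = \frac{1520079592}{501} \left(-632692\right) = - \frac{961742197221664}{501}$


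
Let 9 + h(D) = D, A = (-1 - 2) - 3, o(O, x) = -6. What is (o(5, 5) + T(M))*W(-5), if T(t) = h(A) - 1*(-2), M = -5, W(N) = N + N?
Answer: 190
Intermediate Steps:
A = -6 (A = -3 - 3 = -6)
W(N) = 2*N
h(D) = -9 + D
T(t) = -13 (T(t) = (-9 - 6) - 1*(-2) = -15 + 2 = -13)
(o(5, 5) + T(M))*W(-5) = (-6 - 13)*(2*(-5)) = -19*(-10) = 190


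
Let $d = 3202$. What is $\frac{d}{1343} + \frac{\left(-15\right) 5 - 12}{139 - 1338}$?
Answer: $\frac{3956039}{1610257} \approx 2.4568$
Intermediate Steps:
$\frac{d}{1343} + \frac{\left(-15\right) 5 - 12}{139 - 1338} = \frac{3202}{1343} + \frac{\left(-15\right) 5 - 12}{139 - 1338} = 3202 \cdot \frac{1}{1343} + \frac{-75 - 12}{-1199} = \frac{3202}{1343} - - \frac{87}{1199} = \frac{3202}{1343} + \frac{87}{1199} = \frac{3956039}{1610257}$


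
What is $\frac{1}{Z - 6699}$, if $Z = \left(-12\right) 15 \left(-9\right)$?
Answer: $- \frac{1}{5079} \approx -0.00019689$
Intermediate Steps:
$Z = 1620$ ($Z = \left(-180\right) \left(-9\right) = 1620$)
$\frac{1}{Z - 6699} = \frac{1}{1620 - 6699} = \frac{1}{-5079} = - \frac{1}{5079}$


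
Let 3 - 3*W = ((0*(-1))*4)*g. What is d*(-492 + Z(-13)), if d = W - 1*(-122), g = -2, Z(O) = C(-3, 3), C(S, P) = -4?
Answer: -61008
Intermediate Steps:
Z(O) = -4
W = 1 (W = 1 - (0*(-1))*4*(-2)/3 = 1 - 0*4*(-2)/3 = 1 - 0*(-2) = 1 - ⅓*0 = 1 + 0 = 1)
d = 123 (d = 1 - 1*(-122) = 1 + 122 = 123)
d*(-492 + Z(-13)) = 123*(-492 - 4) = 123*(-496) = -61008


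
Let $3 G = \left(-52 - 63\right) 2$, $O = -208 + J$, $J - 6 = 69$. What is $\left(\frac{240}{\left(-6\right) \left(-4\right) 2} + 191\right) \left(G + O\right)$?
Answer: $- \frac{123284}{3} \approx -41095.0$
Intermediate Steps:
$J = 75$ ($J = 6 + 69 = 75$)
$O = -133$ ($O = -208 + 75 = -133$)
$G = - \frac{230}{3}$ ($G = \frac{\left(-52 - 63\right) 2}{3} = \frac{\left(-115\right) 2}{3} = \frac{1}{3} \left(-230\right) = - \frac{230}{3} \approx -76.667$)
$\left(\frac{240}{\left(-6\right) \left(-4\right) 2} + 191\right) \left(G + O\right) = \left(\frac{240}{\left(-6\right) \left(-4\right) 2} + 191\right) \left(- \frac{230}{3} - 133\right) = \left(\frac{240}{24 \cdot 2} + 191\right) \left(- \frac{629}{3}\right) = \left(\frac{240}{48} + 191\right) \left(- \frac{629}{3}\right) = \left(240 \cdot \frac{1}{48} + 191\right) \left(- \frac{629}{3}\right) = \left(5 + 191\right) \left(- \frac{629}{3}\right) = 196 \left(- \frac{629}{3}\right) = - \frac{123284}{3}$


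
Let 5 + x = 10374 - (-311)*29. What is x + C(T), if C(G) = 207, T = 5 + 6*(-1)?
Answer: 19595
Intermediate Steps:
x = 19388 (x = -5 + (10374 - (-311)*29) = -5 + (10374 - 1*(-9019)) = -5 + (10374 + 9019) = -5 + 19393 = 19388)
T = -1 (T = 5 - 6 = -1)
x + C(T) = 19388 + 207 = 19595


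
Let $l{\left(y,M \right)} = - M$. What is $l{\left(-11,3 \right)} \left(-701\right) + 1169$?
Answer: $3272$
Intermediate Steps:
$l{\left(-11,3 \right)} \left(-701\right) + 1169 = \left(-1\right) 3 \left(-701\right) + 1169 = \left(-3\right) \left(-701\right) + 1169 = 2103 + 1169 = 3272$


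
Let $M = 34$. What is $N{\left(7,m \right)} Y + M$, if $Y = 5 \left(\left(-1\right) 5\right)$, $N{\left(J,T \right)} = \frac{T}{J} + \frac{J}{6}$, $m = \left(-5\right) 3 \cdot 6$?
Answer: $\frac{13703}{42} \approx 326.26$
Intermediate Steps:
$m = -90$ ($m = \left(-15\right) 6 = -90$)
$N{\left(J,T \right)} = \frac{J}{6} + \frac{T}{J}$ ($N{\left(J,T \right)} = \frac{T}{J} + J \frac{1}{6} = \frac{T}{J} + \frac{J}{6} = \frac{J}{6} + \frac{T}{J}$)
$Y = -25$ ($Y = 5 \left(-5\right) = -25$)
$N{\left(7,m \right)} Y + M = \left(\frac{1}{6} \cdot 7 - \frac{90}{7}\right) \left(-25\right) + 34 = \left(\frac{7}{6} - \frac{90}{7}\right) \left(-25\right) + 34 = \left(- \frac{491}{42}\right) \left(-25\right) + 34 = \frac{12275}{42} + 34 = \frac{13703}{42}$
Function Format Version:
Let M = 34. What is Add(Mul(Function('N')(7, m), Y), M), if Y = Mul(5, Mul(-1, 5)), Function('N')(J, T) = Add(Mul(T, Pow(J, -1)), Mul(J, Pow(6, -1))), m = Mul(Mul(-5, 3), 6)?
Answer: Rational(13703, 42) ≈ 326.26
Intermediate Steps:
m = -90 (m = Mul(-15, 6) = -90)
Function('N')(J, T) = Add(Mul(Rational(1, 6), J), Mul(T, Pow(J, -1))) (Function('N')(J, T) = Add(Mul(T, Pow(J, -1)), Mul(J, Rational(1, 6))) = Add(Mul(T, Pow(J, -1)), Mul(Rational(1, 6), J)) = Add(Mul(Rational(1, 6), J), Mul(T, Pow(J, -1))))
Y = -25 (Y = Mul(5, -5) = -25)
Add(Mul(Function('N')(7, m), Y), M) = Add(Mul(Add(Mul(Rational(1, 6), 7), Mul(-90, Pow(7, -1))), -25), 34) = Add(Mul(Add(Rational(7, 6), Mul(-90, Rational(1, 7))), -25), 34) = Add(Mul(Add(Rational(7, 6), Rational(-90, 7)), -25), 34) = Add(Mul(Rational(-491, 42), -25), 34) = Add(Rational(12275, 42), 34) = Rational(13703, 42)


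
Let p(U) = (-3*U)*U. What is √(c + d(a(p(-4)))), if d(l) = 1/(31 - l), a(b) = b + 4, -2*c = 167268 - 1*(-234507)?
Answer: I*√180798738/30 ≈ 448.2*I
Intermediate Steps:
p(U) = -3*U²
c = -401775/2 (c = -(167268 - 1*(-234507))/2 = -(167268 + 234507)/2 = -½*401775 = -401775/2 ≈ -2.0089e+5)
a(b) = 4 + b
√(c + d(a(p(-4)))) = √(-401775/2 - 1/(-31 + (4 - 3*(-4)²))) = √(-401775/2 - 1/(-31 + (4 - 3*16))) = √(-401775/2 - 1/(-31 + (4 - 48))) = √(-401775/2 - 1/(-31 - 44)) = √(-401775/2 - 1/(-75)) = √(-401775/2 - 1*(-1/75)) = √(-401775/2 + 1/75) = √(-30133123/150) = I*√180798738/30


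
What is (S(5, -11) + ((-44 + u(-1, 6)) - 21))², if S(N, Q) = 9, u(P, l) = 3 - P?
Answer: 2704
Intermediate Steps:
(S(5, -11) + ((-44 + u(-1, 6)) - 21))² = (9 + ((-44 + (3 - 1*(-1))) - 21))² = (9 + ((-44 + (3 + 1)) - 21))² = (9 + ((-44 + 4) - 21))² = (9 + (-40 - 21))² = (9 - 61)² = (-52)² = 2704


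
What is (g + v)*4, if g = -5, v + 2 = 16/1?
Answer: 36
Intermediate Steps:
v = 14 (v = -2 + 16/1 = -2 + 16*1 = -2 + 16 = 14)
(g + v)*4 = (-5 + 14)*4 = 9*4 = 36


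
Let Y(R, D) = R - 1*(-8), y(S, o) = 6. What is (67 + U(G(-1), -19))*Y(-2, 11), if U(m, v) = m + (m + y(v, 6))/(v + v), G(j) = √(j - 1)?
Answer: 7620/19 + 111*I*√2/19 ≈ 401.05 + 8.262*I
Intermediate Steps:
Y(R, D) = 8 + R (Y(R, D) = R + 8 = 8 + R)
G(j) = √(-1 + j)
U(m, v) = m + (6 + m)/(2*v) (U(m, v) = m + (m + 6)/(v + v) = m + (6 + m)/((2*v)) = m + (6 + m)*(1/(2*v)) = m + (6 + m)/(2*v))
(67 + U(G(-1), -19))*Y(-2, 11) = (67 + (3 + √(-1 - 1)/2 + √(-1 - 1)*(-19))/(-19))*(8 - 2) = (67 - (3 + √(-2)/2 + √(-2)*(-19))/19)*6 = (67 - (3 + (I*√2)/2 + (I*√2)*(-19))/19)*6 = (67 - (3 + I*√2/2 - 19*I*√2)/19)*6 = (67 - (3 - 37*I*√2/2)/19)*6 = (67 + (-3/19 + 37*I*√2/38))*6 = (1270/19 + 37*I*√2/38)*6 = 7620/19 + 111*I*√2/19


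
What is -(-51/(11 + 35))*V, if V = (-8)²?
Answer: 1632/23 ≈ 70.957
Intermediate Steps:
V = 64
-(-51/(11 + 35))*V = -(-51/(11 + 35))*64 = -(-51/46)*64 = -(-51*1/46)*64 = -(-51)*64/46 = -1*(-1632/23) = 1632/23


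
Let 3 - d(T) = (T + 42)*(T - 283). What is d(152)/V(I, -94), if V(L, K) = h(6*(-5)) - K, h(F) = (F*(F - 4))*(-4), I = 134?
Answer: -25417/3986 ≈ -6.3766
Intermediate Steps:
d(T) = 3 - (-283 + T)*(42 + T) (d(T) = 3 - (T + 42)*(T - 283) = 3 - (42 + T)*(-283 + T) = 3 - (-283 + T)*(42 + T))
h(F) = -4*F*(-4 + F) (h(F) = (F*(-4 + F))*(-4) = -4*F*(-4 + F))
V(L, K) = -4080 - K (V(L, K) = 4*(6*(-5))*(4 - 6*(-5)) - K = 4*(-30)*(4 - 1*(-30)) - K = 4*(-30)*(4 + 30) - K = 4*(-30)*34 - K = -4080 - K)
d(152)/V(I, -94) = (11889 - 1*152² + 241*152)/(-4080 - 1*(-94)) = (11889 - 1*23104 + 36632)/(-4080 + 94) = (11889 - 23104 + 36632)/(-3986) = 25417*(-1/3986) = -25417/3986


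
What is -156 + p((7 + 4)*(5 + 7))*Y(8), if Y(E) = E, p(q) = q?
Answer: 900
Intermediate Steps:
-156 + p((7 + 4)*(5 + 7))*Y(8) = -156 + ((7 + 4)*(5 + 7))*8 = -156 + (11*12)*8 = -156 + 132*8 = -156 + 1056 = 900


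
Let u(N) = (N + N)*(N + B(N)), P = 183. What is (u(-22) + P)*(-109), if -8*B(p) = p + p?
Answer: -99081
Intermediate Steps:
B(p) = -p/4 (B(p) = -(p + p)/8 = -p/4)
u(N) = 3*N**2/2 (u(N) = (N + N)*(N - N/4) = (2*N)*(3*N/4) = 3*N**2/2)
(u(-22) + P)*(-109) = ((3/2)*(-22)**2 + 183)*(-109) = ((3/2)*484 + 183)*(-109) = (726 + 183)*(-109) = 909*(-109) = -99081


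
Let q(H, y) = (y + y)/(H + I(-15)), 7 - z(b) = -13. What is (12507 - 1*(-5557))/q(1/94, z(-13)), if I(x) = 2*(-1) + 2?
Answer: 1129/235 ≈ 4.8043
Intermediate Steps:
z(b) = 20 (z(b) = 7 - 1*(-13) = 7 + 13 = 20)
I(x) = 0 (I(x) = -2 + 2 = 0)
q(H, y) = 2*y/H (q(H, y) = (y + y)/(H + 0) = (2*y)/H = 2*y/H)
(12507 - 1*(-5557))/q(1/94, z(-13)) = (12507 - 1*(-5557))/((2*20/1/94)) = (12507 + 5557)/((2*20/(1/94))) = 18064/((2*20*94)) = 18064/3760 = 18064*(1/3760) = 1129/235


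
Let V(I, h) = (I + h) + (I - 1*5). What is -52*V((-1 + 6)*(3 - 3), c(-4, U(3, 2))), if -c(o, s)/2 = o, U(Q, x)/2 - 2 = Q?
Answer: -156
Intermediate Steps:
U(Q, x) = 4 + 2*Q
c(o, s) = -2*o
V(I, h) = -5 + h + 2*I (V(I, h) = (I + h) + (I - 5) = (I + h) + (-5 + I) = -5 + h + 2*I)
-52*V((-1 + 6)*(3 - 3), c(-4, U(3, 2))) = -52*(-5 - 2*(-4) + 2*((-1 + 6)*(3 - 3))) = -52*(-5 + 8 + 2*(5*0)) = -52*(-5 + 8 + 2*0) = -52*(-5 + 8 + 0) = -52*3 = -156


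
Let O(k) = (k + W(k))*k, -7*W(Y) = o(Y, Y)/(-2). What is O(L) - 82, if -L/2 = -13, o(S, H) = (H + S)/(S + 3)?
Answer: 121258/203 ≈ 597.33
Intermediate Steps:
o(S, H) = (H + S)/(3 + S)
W(Y) = Y/(7*(3 + Y)) (W(Y) = -(Y + Y)/(3 + Y)/(7*(-2)) = -(2*Y)/(3 + Y)*(-1)/(7*2) = -2*Y/(3 + Y)*(-1)/(7*2) = -(-1)*Y/(7*(3 + Y)) = Y/(7*(3 + Y)))
L = 26 (L = -2*(-13) = 26)
O(k) = k*(k + k/(7*(3 + k))) (O(k) = (k + k/(7*(3 + k)))*k = k*(k + k/(7*(3 + k))))
O(L) - 82 = 26**2*(22/7 + 26)/(3 + 26) - 82 = 676*(204/7)/29 - 82 = 676*(1/29)*(204/7) - 82 = 137904/203 - 82 = 121258/203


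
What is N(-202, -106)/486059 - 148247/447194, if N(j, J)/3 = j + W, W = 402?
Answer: -6526224743/19760242586 ≈ -0.33027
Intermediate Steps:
N(j, J) = 1206 + 3*j (N(j, J) = 3*(j + 402) = 3*(402 + j) = 1206 + 3*j)
N(-202, -106)/486059 - 148247/447194 = (1206 + 3*(-202))/486059 - 148247/447194 = (1206 - 606)*(1/486059) - 148247*1/447194 = 600*(1/486059) - 13477/40654 = 600/486059 - 13477/40654 = -6526224743/19760242586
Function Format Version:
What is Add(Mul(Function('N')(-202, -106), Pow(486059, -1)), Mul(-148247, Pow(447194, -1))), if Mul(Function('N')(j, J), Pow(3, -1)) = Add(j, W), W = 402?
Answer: Rational(-6526224743, 19760242586) ≈ -0.33027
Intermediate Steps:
Function('N')(j, J) = Add(1206, Mul(3, j)) (Function('N')(j, J) = Mul(3, Add(j, 402)) = Mul(3, Add(402, j)) = Add(1206, Mul(3, j)))
Add(Mul(Function('N')(-202, -106), Pow(486059, -1)), Mul(-148247, Pow(447194, -1))) = Add(Mul(Add(1206, Mul(3, -202)), Pow(486059, -1)), Mul(-148247, Pow(447194, -1))) = Add(Mul(Add(1206, -606), Rational(1, 486059)), Mul(-148247, Rational(1, 447194))) = Add(Mul(600, Rational(1, 486059)), Rational(-13477, 40654)) = Add(Rational(600, 486059), Rational(-13477, 40654)) = Rational(-6526224743, 19760242586)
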